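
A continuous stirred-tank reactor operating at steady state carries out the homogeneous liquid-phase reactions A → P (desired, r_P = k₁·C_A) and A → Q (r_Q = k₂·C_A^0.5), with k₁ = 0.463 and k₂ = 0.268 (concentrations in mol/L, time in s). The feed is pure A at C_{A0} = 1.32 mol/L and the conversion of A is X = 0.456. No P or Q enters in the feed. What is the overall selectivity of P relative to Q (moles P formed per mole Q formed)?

1.46

Exit C_A = C_{A0}(1−X) = 1.32×0.544 = 0.7181 mol/L.
A CSTR operates uniformly at the exit composition, giving r_P = 0.3325 and r_Q = 0.2271 (each k·C_A^n at C_A = 0.7181).
Overall selectivity = C_P/C_Q = r_Pτ/(r_Qτ) = r_P/r_Q = 1.46.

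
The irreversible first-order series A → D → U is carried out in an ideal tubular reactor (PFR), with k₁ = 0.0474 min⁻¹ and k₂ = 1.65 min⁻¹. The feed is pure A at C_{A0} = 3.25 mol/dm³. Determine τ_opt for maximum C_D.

2.22 min

The intermediate peaks when r₁ = r₂, i.e. k₁e^(−k₁τ) = k₂e^(−k₂τ), giving τ_opt = ln(k₂/k₁)/(k₂−k₁).
= ln(1.65/0.0474)/(1.65−0.0474) = ln(34.81)/1.603 = 3.550/1.603 = 2.22 min.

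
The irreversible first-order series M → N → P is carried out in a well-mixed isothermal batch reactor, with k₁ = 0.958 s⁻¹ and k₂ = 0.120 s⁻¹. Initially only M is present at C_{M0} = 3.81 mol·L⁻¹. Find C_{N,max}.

For a first-order series the maximum intermediate yield is C_{N,max}/C_{M0} = (k₁/k₂)^[k₂/(k₂−k₁)].
= (0.958/0.120)^(0.120/(0.120−0.958)) = (7.983)^(-0.1432) = 0.7427.
C_{N,max} = 0.7427×3.81 = 2.83 mol·L⁻¹.

2.83 mol·L⁻¹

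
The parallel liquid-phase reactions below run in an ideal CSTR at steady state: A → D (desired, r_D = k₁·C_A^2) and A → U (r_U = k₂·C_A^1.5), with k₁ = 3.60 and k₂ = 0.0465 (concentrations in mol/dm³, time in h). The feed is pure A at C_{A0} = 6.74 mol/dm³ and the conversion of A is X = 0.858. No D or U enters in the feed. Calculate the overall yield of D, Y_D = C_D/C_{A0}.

Exit C_A = C_{A0}(1−X) = 6.74×0.142 = 0.9571 mol/dm³.
Rates in a CSTR are evaluated at the outlet concentration: r_D = 3.60×0.9571^2 = 3.298, r_U = 0.0465×0.9571^1.5 = 0.04354.
Fraction of consumed A going to D: r_D/(r_D+r_U) = 0.9870.
C_D = 0.9870·C_{A0}·X = 0.9870×6.74×0.858 = 5.71 mol/dm³; Y_D = C_D/C_{A0} = 0.847.

0.847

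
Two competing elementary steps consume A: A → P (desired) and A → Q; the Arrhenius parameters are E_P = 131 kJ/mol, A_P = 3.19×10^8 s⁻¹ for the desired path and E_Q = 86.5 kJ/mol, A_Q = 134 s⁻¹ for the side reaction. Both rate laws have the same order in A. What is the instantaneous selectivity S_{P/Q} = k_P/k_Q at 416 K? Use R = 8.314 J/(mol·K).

k_P/k_Q = (A_P/A_Q)·exp[−(E_P−E_Q)/(RT)] = (A_P/A_Q)·exp[(E_Q−E_P)/(RT)].
(E_Q−E_P)/(RT) = (86.5−131)×10³/(8.314×416) = -44500/3459 = -12.87.
k_P/k_Q = (3.19×10^8/134)·exp(-12.87) = 2.381×10^6 × 2.583×10^-6 = 6.15.
Since E_P > E_Q, raising the temperature improves selectivity toward P.

6.15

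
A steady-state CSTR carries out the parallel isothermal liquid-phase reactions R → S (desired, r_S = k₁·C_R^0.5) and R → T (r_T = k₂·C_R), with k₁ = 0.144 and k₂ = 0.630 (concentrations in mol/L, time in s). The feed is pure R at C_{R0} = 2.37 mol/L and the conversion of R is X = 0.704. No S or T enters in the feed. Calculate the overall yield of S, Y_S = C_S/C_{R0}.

0.151

Exit C_R = C_{R0}(1−X) = 2.37×0.296 = 0.7015 mol/L.
A CSTR operates uniformly at the exit composition, giving r_S = 0.1206 and r_T = 0.4420 (each k·C_R^n at C_R = 0.7015).
Fraction of consumed R going to S: r_S/(r_S+r_T) = 0.2144.
C_S = 0.2144·C_{R0}·X = 0.2144×2.37×0.704 = 0.358 mol/L; Y_S = C_S/C_{R0} = 0.151.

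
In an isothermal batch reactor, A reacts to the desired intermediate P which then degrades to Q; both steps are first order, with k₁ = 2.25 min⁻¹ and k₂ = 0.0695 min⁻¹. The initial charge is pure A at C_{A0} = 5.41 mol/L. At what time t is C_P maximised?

The intermediate peaks when r₁ = r₂, i.e. k₁e^(−k₁t) = k₂e^(−k₂t), giving t_opt = ln(k₂/k₁)/(k₂−k₁).
= ln(0.0695/2.25)/(0.0695−2.25) = ln(0.03089)/-2.180 = -3.477/-2.180 = 1.59 min.

1.59 min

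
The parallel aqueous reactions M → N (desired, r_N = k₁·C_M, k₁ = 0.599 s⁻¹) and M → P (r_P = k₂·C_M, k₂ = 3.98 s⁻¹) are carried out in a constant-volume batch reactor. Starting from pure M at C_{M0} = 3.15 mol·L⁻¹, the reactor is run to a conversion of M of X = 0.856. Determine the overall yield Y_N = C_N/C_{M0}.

0.112

C_M = C_{M0}(1−X) = 0.4536 mol·L⁻¹.
Both paths are first order in M, so the instantaneous fraction to N is constant: dC_N/d(−C_M) = k₁/(k₁+k₂) = 0.1308.
C_N = 0.1308·(C_{M0}−C_M) = 0.1308×2.696 = 0.353 mol·L⁻¹.
Y_N = C_N/C_{M0} = 0.3527/3.15 = 0.112.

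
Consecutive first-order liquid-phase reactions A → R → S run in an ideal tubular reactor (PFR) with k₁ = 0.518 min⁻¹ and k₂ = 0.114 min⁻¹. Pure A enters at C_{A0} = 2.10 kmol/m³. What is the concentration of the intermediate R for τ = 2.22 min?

The intermediate concentration in a first-order A→B→C sequence is C_R = k₁C_{A0}(e^(−k₁τ) − e^(−k₂τ))/(k₂−k₁).
e^(−k₁τ) = e^(−0.518×2.22) = e^(−1.150) = 0.3166; e^(−k₂τ) = e^(−0.2531) = 0.7764.
C_R = 0.518×2.10/(0.114−0.518) × (0.3166−0.7764) = (-2.693)×(-0.4598) = 1.238 kmol/m³.

1.24 kmol/m³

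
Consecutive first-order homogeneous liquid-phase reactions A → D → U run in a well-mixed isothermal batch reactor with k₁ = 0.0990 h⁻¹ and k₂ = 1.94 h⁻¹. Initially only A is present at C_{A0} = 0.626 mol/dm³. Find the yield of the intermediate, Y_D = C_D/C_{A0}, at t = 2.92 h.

0.0401

The intermediate concentration in a first-order A→B→C sequence is C_D = k₁C_{A0}(e^(−k₁t) − e^(−k₂t))/(k₂−k₁).
e^(−k₁t) = e^(−0.0990×2.92) = e^(−0.2891) = 0.7490; e^(−k₂t) = e^(−5.665) = 0.003466.
C_D = 0.0990×0.626/(1.94−0.0990) × (0.7490−0.003466) = 0.03366×0.7455 = 0.02510 mol/dm³.
Y_D = C_D/C_{A0} = 0.02510/0.626 = 0.0401.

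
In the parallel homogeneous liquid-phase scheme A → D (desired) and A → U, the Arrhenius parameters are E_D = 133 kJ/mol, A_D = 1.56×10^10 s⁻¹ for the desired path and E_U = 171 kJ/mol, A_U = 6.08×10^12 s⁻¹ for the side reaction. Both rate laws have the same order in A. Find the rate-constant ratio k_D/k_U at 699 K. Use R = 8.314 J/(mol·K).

1.77

Since both paths have the same order in A, the concentration cancels and S_{D/U} = k_D/k_U = (A_D/A_U)·exp[(E_U−E_D)/(RT)].
(E_U−E_D)/(RT) = (171−133)×10³/(8.314×699) = 38000/5811 = 6.539.
k_D/k_U = (1.56×10^10/6.08×10^12)·exp(6.539) = 0.002566 × 691.4 = 1.77.
Since E_D < E_U, lowering the temperature improves selectivity toward D.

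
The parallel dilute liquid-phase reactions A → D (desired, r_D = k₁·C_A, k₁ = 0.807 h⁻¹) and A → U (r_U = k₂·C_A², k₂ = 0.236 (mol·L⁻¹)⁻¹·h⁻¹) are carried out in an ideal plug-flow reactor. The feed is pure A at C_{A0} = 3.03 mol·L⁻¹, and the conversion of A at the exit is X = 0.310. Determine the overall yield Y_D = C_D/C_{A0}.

C_A = C_{A0}(1−X) = 2.091 mol·L⁻¹.
Along a PFR/batch, dC_D/dC_A = −r_D/(r_D+r_U) = −k₁/(k₁+k₂·C_A).
Integrating from C_{A0} to C_A: C_D = (0.807/0.236)·ln[(0.807+0.236·3.03)/(0.807+0.236·2.09)] = 3.419·ln(1.522/1.300) = 0.5382 mol·L⁻¹.
Y_D = C_D/C_{A0} = 0.5382/3.03 = 0.178.

0.178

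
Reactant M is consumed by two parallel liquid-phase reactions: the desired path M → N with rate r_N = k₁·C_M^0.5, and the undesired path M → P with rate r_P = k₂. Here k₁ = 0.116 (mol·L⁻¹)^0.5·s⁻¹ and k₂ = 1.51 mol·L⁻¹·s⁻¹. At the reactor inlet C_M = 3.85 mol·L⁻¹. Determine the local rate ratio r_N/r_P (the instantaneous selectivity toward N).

0.151

S_{N/P} = r_N/r_P = (k₁·C_M^0.5)/(k₂) = (k₁/k₂)·C_M^0.5.
= (0.116×3.850^0.5) / (1.51) = 0.2276/1.510 = 0.151.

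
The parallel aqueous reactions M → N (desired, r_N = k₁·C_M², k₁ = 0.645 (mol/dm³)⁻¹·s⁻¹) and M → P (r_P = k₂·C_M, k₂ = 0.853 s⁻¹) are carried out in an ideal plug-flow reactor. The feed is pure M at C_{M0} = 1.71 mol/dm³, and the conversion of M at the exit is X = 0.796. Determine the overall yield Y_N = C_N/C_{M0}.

C_M = C_{M0}(1−X) = 0.3488 mol/dm³.
Along a PFR/batch, dC_P/dC_M = −r_P/(r_N+r_P) = −k₂/(k₂+k₁·C_M).
Integrating from C_{M0} to C_M: C_P = (0.853/0.645)·ln[(0.853+0.645·1.71)/(0.853+0.645·0.349)] = 1.322·ln(1.956/1.078) = 0.7879 mol/dm³.
Then C_N = (C_{M0}−C_M) − C_P = 1.361 − 0.7879 = 0.5733 mol/dm³.
Y_N = C_N/C_{M0} = 0.5733/1.71 = 0.335.

0.335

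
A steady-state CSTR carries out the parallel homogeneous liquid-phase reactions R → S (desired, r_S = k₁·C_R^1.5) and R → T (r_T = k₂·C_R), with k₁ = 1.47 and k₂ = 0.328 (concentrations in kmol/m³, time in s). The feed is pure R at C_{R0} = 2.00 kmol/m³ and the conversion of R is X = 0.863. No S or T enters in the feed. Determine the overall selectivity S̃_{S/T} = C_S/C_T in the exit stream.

2.35

Exit C_R = C_{R0}(1−X) = 2.00×0.137 = 0.2740 kmol/m³.
In a CSTR the entire volume is at exit conditions, so r_S = 1.47×0.2740^1.5 = 0.2108 and r_T = 0.328×0.2740 = 0.08987.
Overall selectivity = C_S/C_T = r_Sτ/(r_Tτ) = r_S/r_T = 2.35.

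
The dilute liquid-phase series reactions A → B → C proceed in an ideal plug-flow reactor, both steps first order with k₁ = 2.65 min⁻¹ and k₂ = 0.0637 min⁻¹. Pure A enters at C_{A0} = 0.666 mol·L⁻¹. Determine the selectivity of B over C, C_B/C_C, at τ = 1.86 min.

Solving the coupled first-order balances gives C_B(τ) = [k₁/(k₂−k₁)]·C_{A0}·(e^(−k₁τ) − e^(−k₂τ)).
e^(−k₁τ) = e^(−2.65×1.86) = e^(−4.929) = 0.007234; e^(−k₂τ) = e^(−0.1185) = 0.8883.
C_B = 2.65×0.666/(0.0637−2.65) × (0.007234−0.8883) = (-0.6824)×(-0.8810) = 0.6012 mol·L⁻¹.
C_A = C_{A0}e^(−k₁τ) = 0.004818 mol·L⁻¹, so C_C = C_{A0}−C_A−C_B = 0.05996 mol·L⁻¹; C_B/C_C = 10.0.

10.0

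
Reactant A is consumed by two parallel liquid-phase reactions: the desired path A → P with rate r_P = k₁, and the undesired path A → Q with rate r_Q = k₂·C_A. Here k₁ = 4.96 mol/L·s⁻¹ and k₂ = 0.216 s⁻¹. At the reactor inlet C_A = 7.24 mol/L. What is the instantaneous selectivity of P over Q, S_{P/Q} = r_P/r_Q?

S_{P/Q} = r_P/r_Q = (k₁)/(k₂·C_A) = (k₁/k₂)·C_A⁻¹.
= (4.96) / (0.216×7.240) = 4.960/1.564 = 3.17.

3.17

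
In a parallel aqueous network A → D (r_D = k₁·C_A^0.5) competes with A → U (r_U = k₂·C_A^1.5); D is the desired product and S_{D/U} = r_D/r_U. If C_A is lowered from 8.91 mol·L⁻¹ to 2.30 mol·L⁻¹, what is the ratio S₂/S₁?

S_{D/U} = (k₁/k₂)·C_A⁻¹, so S₂/S₁ = (C_{A,2}/C_{A,1})⁻¹.
= 8.91/2.30 = 3.87.

3.87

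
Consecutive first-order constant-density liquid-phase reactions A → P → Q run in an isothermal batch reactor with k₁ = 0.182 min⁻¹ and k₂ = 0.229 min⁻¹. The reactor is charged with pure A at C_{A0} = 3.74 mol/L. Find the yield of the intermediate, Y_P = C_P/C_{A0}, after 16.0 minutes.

0.111

For first-order series with pure A initially, C_P(t) = k₁C_{A0}/(k₂−k₁)·(e^(−k₁t) − e^(−k₂t)).
e^(−k₁t) = e^(−0.182×16.0) = e^(−2.912) = 0.05437; e^(−k₂t) = e^(−3.664) = 0.02563.
C_P = 0.182×3.74/(0.229−0.182) × (0.05437−0.02563) = 14.48×0.02874 = 0.4162 mol/L.
Y_P = C_P/C_{A0} = 0.4162/3.74 = 0.111.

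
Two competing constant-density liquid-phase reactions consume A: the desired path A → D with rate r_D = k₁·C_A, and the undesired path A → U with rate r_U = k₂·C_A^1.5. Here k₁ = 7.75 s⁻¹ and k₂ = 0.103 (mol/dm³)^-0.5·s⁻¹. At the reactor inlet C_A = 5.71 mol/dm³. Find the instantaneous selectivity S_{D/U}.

31.5

S_{D/U} = r_D/r_U = (k₁·C_A)/(k₂·C_A^1.5) = (k₁/k₂)·C_A^-0.5.
= (7.75×5.710) / (0.103×5.710^1.5) = 44.25/1.405 = 31.5.
The undesired path is higher order in A, so low C_A (CSTR or dilute feed) favours D.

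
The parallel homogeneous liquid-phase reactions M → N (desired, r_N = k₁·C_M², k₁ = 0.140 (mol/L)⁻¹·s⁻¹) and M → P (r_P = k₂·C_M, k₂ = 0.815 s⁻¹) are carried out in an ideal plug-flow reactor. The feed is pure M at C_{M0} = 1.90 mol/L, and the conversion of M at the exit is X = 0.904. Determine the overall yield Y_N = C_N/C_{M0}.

0.133

C_M = C_{M0}(1−X) = 0.1824 mol/L.
Along a PFR/batch, dC_P/dC_M = −r_P/(r_N+r_P) = −k₂/(k₂+k₁·C_M).
Integrating from C_{M0} to C_M: C_P = (0.815/0.140)·ln[(0.815+0.140·1.90)/(0.815+0.140·0.182)] = 5.821·ln(1.081/0.8405) = 1.465 mol/L.
Then C_N = (C_{M0}−C_M) − C_P = 1.718 − 1.465 = 0.2529 mol/L.
Y_N = C_N/C_{M0} = 0.2529/1.90 = 0.133.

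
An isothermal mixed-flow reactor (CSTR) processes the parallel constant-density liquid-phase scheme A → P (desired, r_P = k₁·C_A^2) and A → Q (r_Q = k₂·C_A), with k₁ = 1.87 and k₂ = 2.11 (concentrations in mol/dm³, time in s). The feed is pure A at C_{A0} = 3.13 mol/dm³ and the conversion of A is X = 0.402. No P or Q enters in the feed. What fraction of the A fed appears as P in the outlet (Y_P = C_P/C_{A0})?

0.251

Exit C_A = C_{A0}(1−X) = 3.13×0.598 = 1.872 mol/dm³.
In a CSTR the entire volume is at exit conditions, so r_P = 1.87×1.872^2 = 6.551 and r_Q = 2.11×1.872 = 3.949.
Fraction of consumed A going to P: r_P/(r_P+r_Q) = 0.6239.
C_P = 0.6239·C_{A0}·X = 0.6239×3.13×0.402 = 0.785 mol/dm³; Y_P = C_P/C_{A0} = 0.251.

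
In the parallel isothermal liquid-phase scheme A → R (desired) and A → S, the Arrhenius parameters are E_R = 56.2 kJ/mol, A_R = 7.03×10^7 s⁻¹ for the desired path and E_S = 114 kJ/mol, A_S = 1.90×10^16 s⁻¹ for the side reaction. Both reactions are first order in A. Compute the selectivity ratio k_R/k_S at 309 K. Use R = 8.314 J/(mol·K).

21.8

With equal orders, S_{R/S} = k_R/k_S = (A_R/A_S)·exp[(E_S−E_R)/(RT)].
(E_S−E_R)/(RT) = (114−56.2)×10³/(8.314×309) = 57800/2569 = 22.50.
k_R/k_S = (7.03×10^7/1.90×10^16)·exp(22.50) = 3.700×10^-9 × 5.903×10^9 = 21.8.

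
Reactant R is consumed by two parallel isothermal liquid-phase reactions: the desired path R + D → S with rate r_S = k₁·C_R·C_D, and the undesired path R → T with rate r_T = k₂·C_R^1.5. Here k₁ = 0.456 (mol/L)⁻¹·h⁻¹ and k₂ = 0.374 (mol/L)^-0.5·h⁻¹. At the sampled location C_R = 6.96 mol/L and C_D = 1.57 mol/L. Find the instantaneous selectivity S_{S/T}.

0.726

S_{S/T} = r_S/r_T = (k₁·C_R·C_D)/(k₂·C_R^1.5) = (k₁/k₂)·C_R^-0.5·C_D.
= (0.456×6.960×1.570) / (0.374×6.960^1.5) = 4.983/6.867 = 0.726.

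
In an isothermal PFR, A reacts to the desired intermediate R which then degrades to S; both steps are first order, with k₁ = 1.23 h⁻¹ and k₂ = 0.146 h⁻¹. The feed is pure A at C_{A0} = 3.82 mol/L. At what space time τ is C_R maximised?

The intermediate peaks when r₁ = r₂, i.e. k₁e^(−k₁τ) = k₂e^(−k₂τ), giving τ_opt = ln(k₂/k₁)/(k₂−k₁).
= ln(0.146/1.23)/(0.146−1.23) = ln(0.1187)/-1.084 = -2.131/-1.084 = 1.97 h.

1.97 h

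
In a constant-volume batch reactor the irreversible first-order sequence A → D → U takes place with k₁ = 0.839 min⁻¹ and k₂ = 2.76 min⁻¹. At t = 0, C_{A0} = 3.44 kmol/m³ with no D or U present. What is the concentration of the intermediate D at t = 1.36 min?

0.445 kmol/m³

The intermediate concentration in a first-order A→B→C sequence is C_D = k₁C_{A0}(e^(−k₁t) − e^(−k₂t))/(k₂−k₁).
e^(−k₁t) = e^(−0.839×1.36) = e^(−1.141) = 0.3195; e^(−k₂t) = e^(−3.754) = 0.02343.
C_D = 0.839×3.44/(2.76−0.839) × (0.3195−0.02343) = 1.502×0.2961 = 0.4448 kmol/m³.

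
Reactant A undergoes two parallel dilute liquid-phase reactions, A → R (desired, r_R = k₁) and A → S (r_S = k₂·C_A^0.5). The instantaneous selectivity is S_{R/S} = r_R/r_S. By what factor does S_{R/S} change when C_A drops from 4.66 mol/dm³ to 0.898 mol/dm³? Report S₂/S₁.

S_{R/S} = (k₁/k₂)·C_A^-0.5, so S₂/S₁ = (C_{A,2}/C_{A,1})^-0.5.
= (0.898/4.66)^(-0.5) = (0.1927)^(-0.5) = 2.28.

2.28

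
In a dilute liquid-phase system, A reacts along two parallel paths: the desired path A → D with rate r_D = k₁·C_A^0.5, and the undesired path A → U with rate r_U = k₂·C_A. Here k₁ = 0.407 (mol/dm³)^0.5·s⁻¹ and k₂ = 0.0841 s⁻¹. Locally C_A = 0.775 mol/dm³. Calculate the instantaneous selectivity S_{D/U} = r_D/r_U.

S_{D/U} = r_D/r_U = (k₁·C_A^0.5)/(k₂·C_A) = (k₁/k₂)·C_A^-0.5.
= (0.407×0.7750^0.5) / (0.0841×0.7750) = 0.3583/0.06518 = 5.50.

5.50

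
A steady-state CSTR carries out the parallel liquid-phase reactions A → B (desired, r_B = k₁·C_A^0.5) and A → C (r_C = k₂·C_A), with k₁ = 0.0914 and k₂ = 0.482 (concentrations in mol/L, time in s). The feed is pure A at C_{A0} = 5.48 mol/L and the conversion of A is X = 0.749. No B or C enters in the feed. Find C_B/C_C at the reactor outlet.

Exit C_A = C_{A0}(1−X) = 5.48×0.251 = 1.375 mol/L.
In a CSTR the entire volume is at exit conditions, so r_B = 0.0914×1.375^0.5 = 0.1072 and r_C = 0.482×1.375 = 0.6630.
Overall selectivity = C_B/C_C = r_Bτ/(r_Cτ) = r_B/r_C = 0.162.

0.162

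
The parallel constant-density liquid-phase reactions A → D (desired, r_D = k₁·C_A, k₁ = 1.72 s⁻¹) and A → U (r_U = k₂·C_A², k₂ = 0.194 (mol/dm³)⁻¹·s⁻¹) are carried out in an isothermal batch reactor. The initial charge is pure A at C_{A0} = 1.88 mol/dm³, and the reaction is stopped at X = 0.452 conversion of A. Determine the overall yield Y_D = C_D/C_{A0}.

0.388

C_A = C_{A0}(1−X) = 1.030 mol/dm³.
Along a PFR/batch, dC_D/dC_A = −r_D/(r_D+r_U) = −k₁/(k₁+k₂·C_A).
Integrating from C_{A0} to C_A: C_D = (1.72/0.194)·ln[(1.72+0.194·1.88)/(1.72+0.194·1.03)] = 8.866·ln(2.085/1.920) = 0.7304 mol/dm³.
Y_D = C_D/C_{A0} = 0.7304/1.88 = 0.388.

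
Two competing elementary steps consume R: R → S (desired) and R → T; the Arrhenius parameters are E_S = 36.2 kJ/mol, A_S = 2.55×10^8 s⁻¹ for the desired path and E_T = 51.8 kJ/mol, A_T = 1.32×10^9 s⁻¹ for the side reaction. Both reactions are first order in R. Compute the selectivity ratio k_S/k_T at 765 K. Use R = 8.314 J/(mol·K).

Since both paths have the same order in R, the concentration cancels and S_{S/T} = k_S/k_T = (A_S/A_T)·exp[(E_T−E_S)/(RT)].
(E_T−E_S)/(RT) = (51.8−36.2)×10³/(8.314×765) = 15600/6360 = 2.453.
k_S/k_T = (2.55×10^8/1.32×10^9)·exp(2.453) = 0.1932 × 11.62 = 2.24.

2.24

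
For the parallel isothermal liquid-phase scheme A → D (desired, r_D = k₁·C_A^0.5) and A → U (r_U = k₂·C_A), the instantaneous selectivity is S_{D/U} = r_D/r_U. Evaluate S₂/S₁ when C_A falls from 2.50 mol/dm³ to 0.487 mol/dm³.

S_{D/U} = (k₁/k₂)·C_A^-0.5, so S₂/S₁ = (C_{A,2}/C_{A,1})^-0.5.
= (0.487/2.50)^(-0.5) = (0.1948)^(-0.5) = 2.27.
Selectivity toward D rises as C_A falls — low-concentration operation is favoured.

2.27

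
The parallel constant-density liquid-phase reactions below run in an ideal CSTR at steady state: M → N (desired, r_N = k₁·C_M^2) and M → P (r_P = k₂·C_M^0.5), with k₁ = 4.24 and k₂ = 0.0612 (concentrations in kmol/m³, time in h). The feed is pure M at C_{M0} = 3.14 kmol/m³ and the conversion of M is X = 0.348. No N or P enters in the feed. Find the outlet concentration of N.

1.09 kmol/m³

Exit C_M = C_{M0}(1−X) = 3.14×0.652 = 2.047 kmol/m³.
In a CSTR the entire volume is at exit conditions, so r_N = 4.24×2.047^2 = 17.77 and r_P = 0.0612×2.047^0.5 = 0.08757.
Fraction of consumed M going to N: r_N/(r_N+r_P) = 0.9951.
C_N = 0.9951·C_{M0}·X = 0.9951×3.14×0.348 = 1.09 kmol/m³.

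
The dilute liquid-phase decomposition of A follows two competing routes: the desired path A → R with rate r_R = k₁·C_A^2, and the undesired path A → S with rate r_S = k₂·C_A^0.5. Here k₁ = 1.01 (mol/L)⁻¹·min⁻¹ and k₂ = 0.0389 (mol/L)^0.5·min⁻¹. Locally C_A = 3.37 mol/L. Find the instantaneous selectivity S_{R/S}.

S_{R/S} = r_R/r_S = (k₁·C_A^2)/(k₂·C_A^0.5) = (k₁/k₂)·C_A^1.5.
= (1.01×3.370^2) / (0.0389×3.370^0.5) = 11.47/0.07141 = 161.
Since the desired path is higher order in A, keeping C_A high (PFR or concentrated feed) favours R.

161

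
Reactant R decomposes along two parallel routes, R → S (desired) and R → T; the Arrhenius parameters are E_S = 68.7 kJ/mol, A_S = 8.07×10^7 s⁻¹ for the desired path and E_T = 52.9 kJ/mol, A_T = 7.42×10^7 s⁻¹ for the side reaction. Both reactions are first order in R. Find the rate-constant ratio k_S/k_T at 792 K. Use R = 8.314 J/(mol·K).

0.0987

Since both paths have the same order in R, the concentration cancels and S_{S/T} = k_S/k_T = (A_S/A_T)·exp[(E_T−E_S)/(RT)].
(E_T−E_S)/(RT) = (52.9−68.7)×10³/(8.314×792) = -15800/6585 = -2.400.
k_S/k_T = (8.07×10^7/7.42×10^7)·exp(-2.400) = 1.088 × 0.09076 = 0.0987.
Since E_S > E_T, raising the temperature improves selectivity toward S.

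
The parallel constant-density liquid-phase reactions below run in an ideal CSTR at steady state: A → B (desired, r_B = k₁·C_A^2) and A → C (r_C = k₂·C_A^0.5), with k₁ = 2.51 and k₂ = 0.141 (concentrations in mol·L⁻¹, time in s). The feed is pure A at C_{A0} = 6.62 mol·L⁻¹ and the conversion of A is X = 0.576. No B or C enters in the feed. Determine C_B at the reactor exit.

3.77 mol·L⁻¹

Exit C_A = C_{A0}(1−X) = 6.62×0.424 = 2.807 mol·L⁻¹.
In a CSTR the entire volume is at exit conditions, so r_B = 2.51×2.807^2 = 19.78 and r_C = 0.141×2.807^0.5 = 0.2362.
Fraction of consumed A going to B: r_B/(r_B+r_C) = 0.9882.
C_B = 0.9882·C_{A0}·X = 0.9882×6.62×0.576 = 3.77 mol·L⁻¹.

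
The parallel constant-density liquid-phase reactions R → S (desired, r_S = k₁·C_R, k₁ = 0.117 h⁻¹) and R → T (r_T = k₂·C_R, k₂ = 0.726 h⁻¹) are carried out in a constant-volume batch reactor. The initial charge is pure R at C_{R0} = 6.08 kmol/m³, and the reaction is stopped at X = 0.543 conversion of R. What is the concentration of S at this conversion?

0.458 kmol/m³

C_R = C_{R0}(1−X) = 2.779 kmol/m³.
Both paths are first order in R, so the instantaneous fraction to S is constant: dC_S/d(−C_R) = k₁/(k₁+k₂) = 0.1388.
C_S = 0.1388·(C_{R0}−C_R) = 0.1388×3.301 = 0.458 kmol/m³.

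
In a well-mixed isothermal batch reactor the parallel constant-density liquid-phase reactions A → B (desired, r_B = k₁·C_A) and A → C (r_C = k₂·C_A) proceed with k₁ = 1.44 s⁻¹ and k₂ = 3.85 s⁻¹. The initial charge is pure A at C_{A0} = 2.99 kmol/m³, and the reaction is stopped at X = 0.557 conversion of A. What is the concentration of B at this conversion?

C_A = C_{A0}(1−X) = 1.325 kmol/m³.
Both paths are first order in A, so the instantaneous fraction to B is constant: dC_B/d(−C_A) = k₁/(k₁+k₂) = 0.2722.
C_B = 0.2722·(C_{A0}−C_A) = 0.2722×1.665 = 0.453 kmol/m³.

0.453 kmol/m³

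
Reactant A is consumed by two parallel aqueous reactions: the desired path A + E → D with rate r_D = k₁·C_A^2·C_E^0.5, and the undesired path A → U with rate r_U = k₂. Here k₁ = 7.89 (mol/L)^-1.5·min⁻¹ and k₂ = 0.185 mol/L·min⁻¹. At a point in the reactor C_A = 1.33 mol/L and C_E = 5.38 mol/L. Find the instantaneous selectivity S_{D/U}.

175

S_{D/U} = r_D/r_U = (k₁·C_A^2·C_E^0.5)/(k₂) = (k₁/k₂)·C_A^2·C_E^0.5.
= (7.89×1.330^2×5.380^0.5) / (0.185) = 32.37/0.1850 = 175.
Since the desired path is higher order in A, keeping C_A high (PFR or concentrated feed) favours D.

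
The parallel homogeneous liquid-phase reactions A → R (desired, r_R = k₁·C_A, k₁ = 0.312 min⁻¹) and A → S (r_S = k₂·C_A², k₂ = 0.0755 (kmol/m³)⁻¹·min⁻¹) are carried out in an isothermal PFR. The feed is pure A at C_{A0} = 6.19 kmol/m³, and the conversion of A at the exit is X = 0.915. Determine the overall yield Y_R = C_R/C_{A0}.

0.531

C_A = C_{A0}(1−X) = 0.5261 kmol/m³.
Along a PFR/batch, dC_R/dC_A = −r_R/(r_R+r_S) = −k₁/(k₁+k₂·C_A).
Integrating from C_{A0} to C_A: C_R = (0.312/0.0755)·ln[(0.312+0.0755·6.19)/(0.312+0.0755·0.526)] = 4.132·ln(0.7793/0.3517) = 3.288 kmol/m³.
Y_R = C_R/C_{A0} = 3.288/6.19 = 0.531.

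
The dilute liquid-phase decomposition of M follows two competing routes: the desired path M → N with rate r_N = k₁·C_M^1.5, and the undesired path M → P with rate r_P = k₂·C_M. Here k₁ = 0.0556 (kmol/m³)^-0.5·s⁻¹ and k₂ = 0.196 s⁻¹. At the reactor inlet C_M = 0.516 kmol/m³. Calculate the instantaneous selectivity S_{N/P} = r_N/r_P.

0.204

S_{N/P} = r_N/r_P = (k₁·C_M^1.5)/(k₂·C_M) = (k₁/k₂)·C_M^0.5.
= (0.0556×0.5160^1.5) / (0.196×0.5160) = 0.02061/0.1011 = 0.204.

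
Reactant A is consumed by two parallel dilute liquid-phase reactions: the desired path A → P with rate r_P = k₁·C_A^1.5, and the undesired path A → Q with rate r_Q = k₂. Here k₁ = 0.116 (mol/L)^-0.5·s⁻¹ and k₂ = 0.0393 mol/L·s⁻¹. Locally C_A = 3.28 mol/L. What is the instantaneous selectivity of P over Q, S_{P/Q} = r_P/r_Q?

17.5

S_{P/Q} = r_P/r_Q = (k₁·C_A^1.5)/(k₂) = (k₁/k₂)·C_A^1.5.
= (0.116×3.280^1.5) / (0.0393) = 0.6891/0.03930 = 17.5.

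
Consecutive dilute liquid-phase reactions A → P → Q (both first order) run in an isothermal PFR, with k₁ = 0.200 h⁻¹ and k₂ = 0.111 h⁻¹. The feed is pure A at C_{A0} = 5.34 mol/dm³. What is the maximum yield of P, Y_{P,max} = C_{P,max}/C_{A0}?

For a first-order series the maximum intermediate yield is C_{P,max}/C_{A0} = (k₁/k₂)^[k₂/(k₂−k₁)].
= (0.200/0.111)^(0.111/(0.111−0.200)) = (1.802)^(-1.247) = 0.4798.

0.480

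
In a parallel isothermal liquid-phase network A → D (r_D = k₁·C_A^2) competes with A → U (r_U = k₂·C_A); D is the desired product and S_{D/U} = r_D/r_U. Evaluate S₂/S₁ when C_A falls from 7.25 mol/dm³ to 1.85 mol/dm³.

0.255

S_{D/U} = (k₁/k₂)·C_A, so S₂/S₁ = (C_{A,2}/C_{A,1}).
= 1.85/7.25 = 0.255.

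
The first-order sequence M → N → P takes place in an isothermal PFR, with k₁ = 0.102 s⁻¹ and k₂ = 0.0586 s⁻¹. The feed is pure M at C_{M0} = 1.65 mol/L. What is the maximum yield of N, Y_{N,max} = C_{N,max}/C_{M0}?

0.473

For a first-order series the maximum intermediate yield is C_{N,max}/C_{M0} = (k₁/k₂)^[k₂/(k₂−k₁)].
= (0.102/0.0586)^(0.0586/(0.0586−0.102)) = (1.741)^(-1.350) = 0.4731.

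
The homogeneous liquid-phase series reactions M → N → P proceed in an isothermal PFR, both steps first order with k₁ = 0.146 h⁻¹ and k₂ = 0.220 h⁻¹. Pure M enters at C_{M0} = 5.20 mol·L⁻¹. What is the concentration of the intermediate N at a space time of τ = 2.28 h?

1.14 mol·L⁻¹

For first-order series with pure M initially, C_N(τ) = k₁C_{M0}/(k₂−k₁)·(e^(−k₁τ) − e^(−k₂τ)).
e^(−k₁τ) = e^(−0.146×2.28) = e^(−0.3329) = 0.7169; e^(−k₂τ) = e^(−0.5016) = 0.6056.
C_N = 0.146×5.20/(0.220−0.146) × (0.7169−0.6056) = 10.26×0.1113 = 1.142 mol·L⁻¹.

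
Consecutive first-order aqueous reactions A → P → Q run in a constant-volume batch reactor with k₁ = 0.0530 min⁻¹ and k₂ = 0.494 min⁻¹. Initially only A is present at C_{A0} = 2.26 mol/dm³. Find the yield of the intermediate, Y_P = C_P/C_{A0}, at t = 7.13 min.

Solving the coupled first-order balances gives C_P(t) = [k₁/(k₂−k₁)]·C_{A0}·(e^(−k₁t) − e^(−k₂t)).
e^(−k₁t) = e^(−0.0530×7.13) = e^(−0.3779) = 0.6853; e^(−k₂t) = e^(−3.522) = 0.02953.
C_P = 0.0530×2.26/(0.494−0.0530) × (0.6853−0.02953) = 0.2716×0.6558 = 0.1781 mol/dm³.
Y_P = C_P/C_{A0} = 0.1781/2.26 = 0.0788.

0.0788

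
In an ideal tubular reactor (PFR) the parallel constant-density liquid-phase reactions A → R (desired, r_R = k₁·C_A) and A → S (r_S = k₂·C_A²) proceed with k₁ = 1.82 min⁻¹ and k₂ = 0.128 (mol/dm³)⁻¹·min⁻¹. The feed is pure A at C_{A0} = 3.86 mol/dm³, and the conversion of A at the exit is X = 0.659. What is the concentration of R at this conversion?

C_A = C_{A0}(1−X) = 1.316 mol/dm³.
Along a PFR/batch, dC_R/dC_A = −r_R/(r_R+r_S) = −k₁/(k₁+k₂·C_A).
Integrating from C_{A0} to C_A: C_R = (1.82/0.128)·ln[(1.82+0.128·3.86)/(1.82+0.128·1.32)] = 14.22·ln(2.314/1.988) = 2.156 mol/dm³.

2.16 mol/dm³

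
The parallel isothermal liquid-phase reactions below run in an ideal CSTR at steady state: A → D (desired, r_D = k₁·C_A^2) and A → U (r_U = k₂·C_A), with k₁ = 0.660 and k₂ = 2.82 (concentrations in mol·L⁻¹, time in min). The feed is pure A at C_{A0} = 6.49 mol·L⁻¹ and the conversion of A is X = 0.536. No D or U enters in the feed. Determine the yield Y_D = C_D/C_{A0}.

Exit C_A = C_{A0}(1−X) = 6.49×0.464 = 3.011 mol·L⁻¹.
Rates in a CSTR are evaluated at the outlet concentration: r_D = 0.660×3.011^2 = 5.985, r_U = 2.82×3.011 = 8.492.
Fraction of consumed A going to D: r_D/(r_D+r_U) = 0.4134.
C_D = 0.4134·C_{A0}·X = 0.4134×6.49×0.536 = 1.44 mol·L⁻¹; Y_D = C_D/C_{A0} = 0.222.

0.222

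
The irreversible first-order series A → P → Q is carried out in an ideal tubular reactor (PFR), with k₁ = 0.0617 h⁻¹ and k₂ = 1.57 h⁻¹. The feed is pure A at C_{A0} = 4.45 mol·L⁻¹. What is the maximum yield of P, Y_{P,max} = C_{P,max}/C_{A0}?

Evaluating C_P at τ_opt = ln(k₂/k₁)/(k₂−k₁) gives C_{P,max}/C_{A0} = (k₁/k₂)^[k₂/(k₂−k₁)].
= (0.0617/1.57)^(1.57/(1.57−0.0617)) = (0.03930)^(1.041) = 0.03443.

0.0344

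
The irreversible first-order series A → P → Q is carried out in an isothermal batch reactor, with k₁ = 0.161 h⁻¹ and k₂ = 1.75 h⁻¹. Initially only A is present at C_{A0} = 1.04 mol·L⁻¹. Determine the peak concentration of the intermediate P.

0.0751 mol·L⁻¹

Evaluating C_P at t_opt = ln(k₂/k₁)/(k₂−k₁) gives C_{P,max}/C_{A0} = (k₁/k₂)^[k₂/(k₂−k₁)].
= (0.161/1.75)^(1.75/(1.75−0.161)) = (0.09200)^(1.101) = 0.07224.
C_{P,max} = 0.07224×1.04 = 0.0751 mol·L⁻¹.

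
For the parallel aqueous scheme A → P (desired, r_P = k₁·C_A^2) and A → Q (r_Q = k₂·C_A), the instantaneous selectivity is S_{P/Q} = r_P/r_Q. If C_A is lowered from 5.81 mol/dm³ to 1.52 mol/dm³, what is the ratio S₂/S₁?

0.262

S_{P/Q} = (k₁/k₂)·C_A, so S₂/S₁ = (C_{A,2}/C_{A,1}).
= 1.52/5.81 = 0.262.
Selectivity toward P falls as C_A falls — high-concentration operation is favoured.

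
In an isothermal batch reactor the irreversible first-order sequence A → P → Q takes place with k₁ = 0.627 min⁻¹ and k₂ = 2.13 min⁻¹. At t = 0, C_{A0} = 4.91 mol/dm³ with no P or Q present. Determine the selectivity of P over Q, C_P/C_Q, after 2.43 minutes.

The intermediate concentration in a first-order A→B→C sequence is C_P = k₁C_{A0}(e^(−k₁t) − e^(−k₂t))/(k₂−k₁).
e^(−k₁t) = e^(−0.627×2.43) = e^(−1.524) = 0.2179; e^(−k₂t) = e^(−5.176) = 0.005651.
C_P = 0.627×4.91/(2.13−0.627) × (0.2179−0.005651) = 2.048×0.2123 = 0.4348 mol/dm³.
C_A = C_{A0}e^(−k₁t) = 1.070 mol/dm³, so C_Q = C_{A0}−C_A−C_P = 3.405 mol/dm³; C_P/C_Q = 0.128.

0.128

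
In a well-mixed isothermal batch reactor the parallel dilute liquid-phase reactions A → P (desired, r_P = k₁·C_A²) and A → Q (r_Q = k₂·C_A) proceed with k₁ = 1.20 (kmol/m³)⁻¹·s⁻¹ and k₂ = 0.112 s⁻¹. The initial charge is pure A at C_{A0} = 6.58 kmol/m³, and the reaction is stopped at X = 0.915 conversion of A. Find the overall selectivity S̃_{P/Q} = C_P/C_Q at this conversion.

C_A = C_{A0}(1−X) = 0.5593 kmol/m³.
Along a PFR/batch, dC_Q/dC_A = −r_Q/(r_P+r_Q) = −k₂/(k₂+k₁·C_A).
Integrating from C_{A0} to C_A: C_Q = (0.112/1.20)·ln[(0.112+1.20·6.58)/(0.112+1.20·0.559)] = 0.09333·ln(8.008/0.7832) = 0.2170 kmol/m³.
Then C_P = (C_{A0}−C_A) − C_Q = 6.021 − 0.2170 = 5.804 kmol/m³.
S̃_{P/Q} = C_P/C_Q = 5.804/0.2170 = 26.7.

26.7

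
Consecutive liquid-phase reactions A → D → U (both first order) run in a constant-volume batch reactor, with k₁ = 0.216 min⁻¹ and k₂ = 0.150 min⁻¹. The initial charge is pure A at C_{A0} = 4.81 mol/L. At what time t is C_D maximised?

Setting dC_D/dt = 0 gives t_opt = ln(k₂/k₁)/(k₂−k₁).
= ln(0.150/0.216)/(0.150−0.216) = ln(0.6944)/-0.06600 = -0.3646/-0.06600 = 5.52 min.

5.52 min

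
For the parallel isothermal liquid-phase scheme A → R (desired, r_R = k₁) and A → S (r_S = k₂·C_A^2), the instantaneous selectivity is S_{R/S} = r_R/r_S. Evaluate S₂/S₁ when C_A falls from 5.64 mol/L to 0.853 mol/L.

43.7

S_{R/S} = (k₁/k₂)·C_A^-2, so S₂/S₁ = (C_{A,2}/C_{A,1})^-2.
= (0.853/5.64)^(-2) = (0.1512)^(-2) = 43.7.
Selectivity toward R rises as C_A falls — low-concentration operation is favoured.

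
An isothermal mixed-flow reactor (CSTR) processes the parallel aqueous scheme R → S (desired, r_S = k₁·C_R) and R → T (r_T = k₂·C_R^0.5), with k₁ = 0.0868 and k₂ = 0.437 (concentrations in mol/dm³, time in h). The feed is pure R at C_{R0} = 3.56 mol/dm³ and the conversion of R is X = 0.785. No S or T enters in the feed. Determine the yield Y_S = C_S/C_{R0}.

0.116

Exit C_R = C_{R0}(1−X) = 3.56×0.215 = 0.7654 mol/dm³.
In a CSTR the entire volume is at exit conditions, so r_S = 0.0868×0.7654 = 0.06644 and r_T = 0.437×0.7654^0.5 = 0.3823.
Fraction of consumed R going to S: r_S/(r_S+r_T) = 0.1480.
C_S = 0.1480·C_{R0}·X = 0.1480×3.56×0.785 = 0.414 mol/dm³; Y_S = C_S/C_{R0} = 0.116.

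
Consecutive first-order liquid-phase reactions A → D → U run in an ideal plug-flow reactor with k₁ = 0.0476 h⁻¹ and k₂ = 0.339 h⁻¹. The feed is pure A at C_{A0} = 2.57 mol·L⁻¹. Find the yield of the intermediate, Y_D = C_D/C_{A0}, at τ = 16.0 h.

For first-order series with pure A initially, C_D(τ) = k₁C_{A0}/(k₂−k₁)·(e^(−k₁τ) − e^(−k₂τ)).
e^(−k₁τ) = e^(−0.0476×16.0) = e^(−0.7616) = 0.4669; e^(−k₂τ) = e^(−5.424) = 0.004409.
C_D = 0.0476×2.57/(0.339−0.0476) × (0.4669−0.004409) = 0.4198×0.4625 = 0.1942 mol·L⁻¹.
Y_D = C_D/C_{A0} = 0.1942/2.57 = 0.0756.

0.0756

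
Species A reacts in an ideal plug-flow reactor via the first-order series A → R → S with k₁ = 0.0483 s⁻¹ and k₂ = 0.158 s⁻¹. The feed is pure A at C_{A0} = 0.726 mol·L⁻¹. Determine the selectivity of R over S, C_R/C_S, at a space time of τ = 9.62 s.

0.943

The intermediate concentration in a first-order A→B→C sequence is C_R = k₁C_{A0}(e^(−k₁τ) − e^(−k₂τ))/(k₂−k₁).
e^(−k₁τ) = e^(−0.0483×9.62) = e^(−0.4646) = 0.6284; e^(−k₂τ) = e^(−1.520) = 0.2187.
C_R = 0.0483×0.726/(0.158−0.0483) × (0.6284−0.2187) = 0.3197×0.4096 = 0.1309 mol·L⁻¹.
C_A = C_{A0}e^(−k₁τ) = 0.4562 mol·L⁻¹, so C_S = C_{A0}−C_A−C_R = 0.1389 mol·L⁻¹; C_R/C_S = 0.943.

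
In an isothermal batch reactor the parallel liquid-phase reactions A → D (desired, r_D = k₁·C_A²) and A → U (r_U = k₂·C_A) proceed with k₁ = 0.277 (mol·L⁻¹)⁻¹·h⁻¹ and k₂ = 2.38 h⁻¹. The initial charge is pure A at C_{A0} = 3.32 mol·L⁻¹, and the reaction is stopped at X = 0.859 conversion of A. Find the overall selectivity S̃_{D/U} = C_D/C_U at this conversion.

C_A = C_{A0}(1−X) = 0.4681 mol·L⁻¹.
Along a PFR/batch, dC_U/dC_A = −r_U/(r_D+r_U) = −k₂/(k₂+k₁·C_A).
Integrating from C_{A0} to C_A: C_U = (2.38/0.277)·ln[(2.38+0.277·3.32)/(2.38+0.277·0.468)] = 8.592·ln(3.300/2.510) = 2.351 mol·L⁻¹.
Then C_D = (C_{A0}−C_A) − C_U = 2.852 − 2.351 = 0.5006 mol·L⁻¹.
S̃_{D/U} = C_D/C_U = 0.5006/2.351 = 0.213.

0.213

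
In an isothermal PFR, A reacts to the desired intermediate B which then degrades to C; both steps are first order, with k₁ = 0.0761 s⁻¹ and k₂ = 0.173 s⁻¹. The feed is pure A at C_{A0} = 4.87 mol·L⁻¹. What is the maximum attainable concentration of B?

1.12 mol·L⁻¹

For a first-order series the maximum intermediate yield is C_{B,max}/C_{A0} = (k₁/k₂)^[k₂/(k₂−k₁)].
= (0.0761/0.173)^(0.173/(0.173−0.0761)) = (0.4399)^(1.785) = 0.2308.
C_{B,max} = 0.2308×4.87 = 1.12 mol·L⁻¹.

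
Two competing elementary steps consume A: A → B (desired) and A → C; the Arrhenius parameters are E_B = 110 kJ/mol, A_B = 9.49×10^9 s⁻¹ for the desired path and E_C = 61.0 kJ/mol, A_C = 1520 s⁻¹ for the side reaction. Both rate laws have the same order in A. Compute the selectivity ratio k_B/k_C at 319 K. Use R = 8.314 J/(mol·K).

0.0591

With equal orders, S_{B/C} = k_B/k_C = (A_B/A_C)·exp[(E_C−E_B)/(RT)].
(E_C−E_B)/(RT) = (61.0−110)×10³/(8.314×319) = -49000/2652 = -18.48.
k_B/k_C = (9.49×10^9/1520)·exp(-18.48) = 6.243×10^6 × 9.467×10^-9 = 0.0591.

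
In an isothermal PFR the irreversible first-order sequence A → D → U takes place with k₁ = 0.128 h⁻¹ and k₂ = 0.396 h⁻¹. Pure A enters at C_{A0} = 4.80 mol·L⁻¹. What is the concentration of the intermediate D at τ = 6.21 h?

For first-order series with pure A initially, C_D(τ) = k₁C_{A0}/(k₂−k₁)·(e^(−k₁τ) − e^(−k₂τ)).
e^(−k₁τ) = e^(−0.128×6.21) = e^(−0.7949) = 0.4516; e^(−k₂τ) = e^(−2.459) = 0.08551.
C_D = 0.128×4.80/(0.396−0.128) × (0.4516−0.08551) = 2.293×0.3661 = 0.8394 mol·L⁻¹.

0.839 mol·L⁻¹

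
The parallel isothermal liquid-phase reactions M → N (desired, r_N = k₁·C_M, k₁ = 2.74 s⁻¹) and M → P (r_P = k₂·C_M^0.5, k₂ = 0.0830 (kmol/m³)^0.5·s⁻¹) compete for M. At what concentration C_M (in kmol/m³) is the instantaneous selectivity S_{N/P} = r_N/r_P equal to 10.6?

0.103 kmol/m³

S_{N/P} = (k₁/k₂)·C_M^0.5 ⇒ C_M = (S·k₂/k₁)^(2).
= (10.6×0.0830/2.74)^(2) = (0.3211)^(2) = 0.103 kmol/m³.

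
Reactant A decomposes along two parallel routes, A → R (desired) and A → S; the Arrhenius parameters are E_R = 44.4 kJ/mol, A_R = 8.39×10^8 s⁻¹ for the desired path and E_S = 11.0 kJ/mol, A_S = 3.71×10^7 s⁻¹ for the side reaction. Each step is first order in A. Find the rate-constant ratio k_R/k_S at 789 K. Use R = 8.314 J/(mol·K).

With equal orders, S_{R/S} = k_R/k_S = (A_R/A_S)·exp[(E_S−E_R)/(RT)].
(E_S−E_R)/(RT) = (11.0−44.4)×10³/(8.314×789) = -33400/6560 = -5.092.
k_R/k_S = (8.39×10^8/3.71×10^7)·exp(-5.092) = 22.61 × 0.006148 = 0.139.
Since E_R > E_S, raising the temperature improves selectivity toward R.

0.139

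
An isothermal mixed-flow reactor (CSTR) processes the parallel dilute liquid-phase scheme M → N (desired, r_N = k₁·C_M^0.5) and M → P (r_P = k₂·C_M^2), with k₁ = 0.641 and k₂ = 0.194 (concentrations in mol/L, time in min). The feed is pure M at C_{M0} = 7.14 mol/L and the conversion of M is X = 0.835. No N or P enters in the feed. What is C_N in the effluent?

4.30 mol/L

Exit C_M = C_{M0}(1−X) = 7.14×0.165 = 1.178 mol/L.
In a CSTR the entire volume is at exit conditions, so r_N = 0.641×1.178^0.5 = 0.6957 and r_P = 0.194×1.178^2 = 0.2693.
Fraction of consumed M going to N: r_N/(r_N+r_P) = 0.7210.
C_N = 0.7210·C_{M0}·X = 0.7210×7.14×0.835 = 4.30 mol/L.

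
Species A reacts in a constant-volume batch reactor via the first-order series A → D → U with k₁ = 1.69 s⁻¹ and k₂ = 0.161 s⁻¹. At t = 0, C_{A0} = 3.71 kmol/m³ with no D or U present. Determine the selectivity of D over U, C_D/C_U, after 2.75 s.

2.40

The intermediate concentration in a first-order A→B→C sequence is C_D = k₁C_{A0}(e^(−k₁t) − e^(−k₂t))/(k₂−k₁).
e^(−k₁t) = e^(−1.69×2.75) = e^(−4.647) = 0.009586; e^(−k₂t) = e^(−0.4428) = 0.6423.
C_D = 1.69×3.71/(0.161−1.69) × (0.009586−0.6423) = (-4.101)×(-0.6327) = 2.594 kmol/m³.
C_A = C_{A0}e^(−k₁t) = 0.03556 kmol/m³, so C_U = C_{A0}−C_A−C_D = 1.080 kmol/m³; C_D/C_U = 2.40.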